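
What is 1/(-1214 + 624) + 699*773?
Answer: 318792929/590 ≈ 5.4033e+5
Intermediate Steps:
1/(-1214 + 624) + 699*773 = 1/(-590) + 540327 = -1/590 + 540327 = 318792929/590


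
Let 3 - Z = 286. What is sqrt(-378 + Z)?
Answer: I*sqrt(661) ≈ 25.71*I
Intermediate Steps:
Z = -283 (Z = 3 - 1*286 = 3 - 286 = -283)
sqrt(-378 + Z) = sqrt(-378 - 283) = sqrt(-661) = I*sqrt(661)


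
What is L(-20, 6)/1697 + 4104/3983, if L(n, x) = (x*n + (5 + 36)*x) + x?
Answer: 7490244/6759151 ≈ 1.1082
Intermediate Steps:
L(n, x) = 42*x + n*x (L(n, x) = (n*x + 41*x) + x = (41*x + n*x) + x = 42*x + n*x)
L(-20, 6)/1697 + 4104/3983 = (6*(42 - 20))/1697 + 4104/3983 = (6*22)*(1/1697) + 4104*(1/3983) = 132*(1/1697) + 4104/3983 = 132/1697 + 4104/3983 = 7490244/6759151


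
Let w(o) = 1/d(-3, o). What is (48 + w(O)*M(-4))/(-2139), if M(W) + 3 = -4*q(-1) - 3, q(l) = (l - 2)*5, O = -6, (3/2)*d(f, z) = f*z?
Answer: -35/1426 ≈ -0.024544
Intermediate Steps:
d(f, z) = 2*f*z/3 (d(f, z) = 2*(f*z)/3 = 2*f*z/3)
q(l) = -10 + 5*l (q(l) = (-2 + l)*5 = -10 + 5*l)
M(W) = 54 (M(W) = -3 + (-4*(-10 + 5*(-1)) - 3) = -3 + (-4*(-10 - 5) - 3) = -3 + (-4*(-15) - 3) = -3 + (60 - 3) = -3 + 57 = 54)
w(o) = -1/(2*o) (w(o) = 1/((2/3)*(-3)*o) = 1/(-2*o) = -1/(2*o))
(48 + w(O)*M(-4))/(-2139) = (48 - 1/2/(-6)*54)/(-2139) = (48 - 1/2*(-1/6)*54)*(-1/2139) = (48 + (1/12)*54)*(-1/2139) = (48 + 9/2)*(-1/2139) = (105/2)*(-1/2139) = -35/1426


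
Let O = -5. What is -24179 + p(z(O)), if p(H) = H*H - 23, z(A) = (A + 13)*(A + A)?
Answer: -17802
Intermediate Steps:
z(A) = 2*A*(13 + A) (z(A) = (13 + A)*(2*A) = 2*A*(13 + A))
p(H) = -23 + H**2 (p(H) = H**2 - 23 = -23 + H**2)
-24179 + p(z(O)) = -24179 + (-23 + (2*(-5)*(13 - 5))**2) = -24179 + (-23 + (2*(-5)*8)**2) = -24179 + (-23 + (-80)**2) = -24179 + (-23 + 6400) = -24179 + 6377 = -17802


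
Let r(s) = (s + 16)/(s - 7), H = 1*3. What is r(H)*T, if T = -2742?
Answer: 26049/2 ≈ 13025.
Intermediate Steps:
H = 3
r(s) = (16 + s)/(-7 + s)
r(H)*T = ((16 + 3)/(-7 + 3))*(-2742) = (19/(-4))*(-2742) = -1/4*19*(-2742) = -19/4*(-2742) = 26049/2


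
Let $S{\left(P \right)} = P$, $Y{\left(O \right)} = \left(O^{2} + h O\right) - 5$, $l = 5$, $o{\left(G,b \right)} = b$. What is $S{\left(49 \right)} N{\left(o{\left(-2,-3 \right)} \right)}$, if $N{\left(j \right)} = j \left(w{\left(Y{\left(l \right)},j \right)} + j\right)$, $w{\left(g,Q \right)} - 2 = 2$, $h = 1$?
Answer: $-147$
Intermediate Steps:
$Y{\left(O \right)} = -5 + O + O^{2}$ ($Y{\left(O \right)} = \left(O^{2} + 1 O\right) - 5 = \left(O^{2} + O\right) - 5 = \left(O + O^{2}\right) - 5 = -5 + O + O^{2}$)
$w{\left(g,Q \right)} = 4$ ($w{\left(g,Q \right)} = 2 + 2 = 4$)
$N{\left(j \right)} = j \left(4 + j\right)$
$S{\left(49 \right)} N{\left(o{\left(-2,-3 \right)} \right)} = 49 \left(- 3 \left(4 - 3\right)\right) = 49 \left(\left(-3\right) 1\right) = 49 \left(-3\right) = -147$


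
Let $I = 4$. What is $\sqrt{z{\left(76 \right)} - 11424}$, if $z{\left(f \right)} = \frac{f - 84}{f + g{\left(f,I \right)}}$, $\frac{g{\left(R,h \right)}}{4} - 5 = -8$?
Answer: $\frac{i \sqrt{182786}}{4} \approx 106.88 i$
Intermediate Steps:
$g{\left(R,h \right)} = -12$ ($g{\left(R,h \right)} = 20 + 4 \left(-8\right) = 20 - 32 = -12$)
$z{\left(f \right)} = \frac{-84 + f}{-12 + f}$ ($z{\left(f \right)} = \frac{f - 84}{f - 12} = \frac{-84 + f}{-12 + f}$)
$\sqrt{z{\left(76 \right)} - 11424} = \sqrt{\frac{-84 + 76}{-12 + 76} - 11424} = \sqrt{\frac{1}{64} \left(-8\right) - 11424} = \sqrt{- \frac{1}{8} - 11424} = \sqrt{- \frac{91393}{8}} = \frac{i \sqrt{182786}}{4}$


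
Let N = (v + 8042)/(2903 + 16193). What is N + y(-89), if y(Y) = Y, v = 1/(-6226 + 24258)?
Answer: -30501164063/344339072 ≈ -88.579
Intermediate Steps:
v = 1/18032 ≈ 5.5457e-5
N = 145013345/344339072 (N = (1/18032 + 8042)/(2903 + 16193) = (145013345/18032)/19096 = (145013345/18032)*(1/19096) = 145013345/344339072 ≈ 0.42114)
N + y(-89) = 145013345/344339072 - 89 = -30501164063/344339072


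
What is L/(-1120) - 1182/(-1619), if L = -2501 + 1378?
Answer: 3141977/1813280 ≈ 1.7328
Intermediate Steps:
L = -1123
L/(-1120) - 1182/(-1619) = -1123/(-1120) - 1182/(-1619) = -1123*(-1/1120) - 1182*(-1/1619) = 1123/1120 + 1182/1619 = 3141977/1813280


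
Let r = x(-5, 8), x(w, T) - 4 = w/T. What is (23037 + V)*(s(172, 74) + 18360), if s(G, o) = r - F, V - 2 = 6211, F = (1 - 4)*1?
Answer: 2148865875/4 ≈ 5.3722e+8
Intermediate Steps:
F = -3 (F = -3*1 = -3)
x(w, T) = 4 + w/T
r = 27/8 (r = 4 - 5/8 = 27/8 ≈ 3.3750)
V = 6213 (V = 2 + 6211 = 6213)
s(G, o) = 51/8 (s(G, o) = 27/8 - 1*(-3) = 27/8 + 3 = 51/8)
(23037 + V)*(s(172, 74) + 18360) = (23037 + 6213)*(51/8 + 18360) = 29250*(146931/8) = 2148865875/4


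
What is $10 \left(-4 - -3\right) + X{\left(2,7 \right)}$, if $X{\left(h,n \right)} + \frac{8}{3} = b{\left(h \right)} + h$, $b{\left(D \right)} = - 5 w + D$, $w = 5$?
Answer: $- \frac{101}{3} \approx -33.667$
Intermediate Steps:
$b{\left(D \right)} = -25 + D$ ($b{\left(D \right)} = \left(-5\right) 5 + D = -25 + D$)
$X{\left(h,n \right)} = - \frac{83}{3} + 2 h$ ($X{\left(h,n \right)} = - \frac{8}{3} + \left(\left(-25 + h\right) + h\right) = - \frac{8}{3} + \left(-25 + 2 h\right) = - \frac{83}{3} + 2 h$)
$10 \left(-4 - -3\right) + X{\left(2,7 \right)} = 10 \left(-4 - -3\right) + \left(- \frac{83}{3} + 2 \cdot 2\right) = 10 \left(-4 + 3\right) + \left(- \frac{83}{3} + 4\right) = 10 \left(-1\right) - \frac{71}{3} = -10 - \frac{71}{3} = - \frac{101}{3}$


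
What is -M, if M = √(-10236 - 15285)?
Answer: -I*√25521 ≈ -159.75*I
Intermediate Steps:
M = I*√25521 (M = √(-25521) = I*√25521 ≈ 159.75*I)
-M = -I*√25521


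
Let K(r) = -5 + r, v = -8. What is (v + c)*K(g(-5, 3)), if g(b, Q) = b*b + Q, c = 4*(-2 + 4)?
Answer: 0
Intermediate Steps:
c = 8 (c = 4*2 = 8)
g(b, Q) = Q + b² (g(b, Q) = b² + Q = Q + b²)
(v + c)*K(g(-5, 3)) = (-8 + 8)*(-5 + (3 + (-5)²)) = 0*(-5 + (3 + 25)) = 0*(-5 + 28) = 0*23 = 0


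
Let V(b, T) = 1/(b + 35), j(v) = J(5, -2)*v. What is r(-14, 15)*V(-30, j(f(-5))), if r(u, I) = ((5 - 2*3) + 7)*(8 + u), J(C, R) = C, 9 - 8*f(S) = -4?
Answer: -36/5 ≈ -7.2000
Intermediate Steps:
f(S) = 13/8 (f(S) = 9/8 - ⅛*(-4) = 9/8 + ½ = 13/8)
r(u, I) = 48 + 6*u (r(u, I) = ((5 - 6) + 7)*(8 + u) = (-1 + 7)*(8 + u) = 6*(8 + u) = 48 + 6*u)
j(v) = 5*v
V(b, T) = 1/(35 + b)
r(-14, 15)*V(-30, j(f(-5))) = (48 + 6*(-14))/(35 - 30) = (48 - 84)/5 = -36*⅕ = -36/5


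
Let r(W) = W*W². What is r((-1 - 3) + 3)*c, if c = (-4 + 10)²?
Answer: -36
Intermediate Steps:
r(W) = W³
c = 36 (c = 6² = 36)
r((-1 - 3) + 3)*c = ((-1 - 3) + 3)³*36 = (-4 + 3)³*36 = (-1)³*36 = -1*36 = -36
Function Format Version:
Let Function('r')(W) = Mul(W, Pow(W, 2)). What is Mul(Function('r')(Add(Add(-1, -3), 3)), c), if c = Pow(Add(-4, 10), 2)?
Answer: -36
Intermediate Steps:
Function('r')(W) = Pow(W, 3)
c = 36 (c = Pow(6, 2) = 36)
Mul(Function('r')(Add(Add(-1, -3), 3)), c) = Mul(Pow(Add(Add(-1, -3), 3), 3), 36) = Mul(Pow(Add(-4, 3), 3), 36) = Mul(Pow(-1, 3), 36) = Mul(-1, 36) = -36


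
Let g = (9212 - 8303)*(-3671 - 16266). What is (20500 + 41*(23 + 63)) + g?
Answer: -18098707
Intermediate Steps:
g = -18122733 (g = 909*(-19937) = -18122733)
(20500 + 41*(23 + 63)) + g = (20500 + 41*(23 + 63)) - 18122733 = (20500 + 41*86) - 18122733 = (20500 + 3526) - 18122733 = 24026 - 18122733 = -18098707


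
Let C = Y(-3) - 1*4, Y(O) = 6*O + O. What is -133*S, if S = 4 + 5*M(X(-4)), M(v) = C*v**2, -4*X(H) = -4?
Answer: 16093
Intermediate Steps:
Y(O) = 7*O
X(H) = 1 (X(H) = -1/4*(-4) = 1)
C = -25 (C = 7*(-3) - 1*4 = -21 - 4 = -25)
M(v) = -25*v**2
S = -121 (S = 4 + 5*(-25*1**2) = 4 + 5*(-25*1) = 4 + 5*(-25) = 4 - 125 = -121)
-133*S = -133*(-121) = 16093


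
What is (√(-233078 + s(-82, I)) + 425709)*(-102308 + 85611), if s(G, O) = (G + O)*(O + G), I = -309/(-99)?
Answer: -7108063173 - 16697*I*√247046333/33 ≈ -7.1081e+9 - 7.9527e+6*I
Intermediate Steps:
I = 103/33 (I = -309*(-1/99) = 103/33 ≈ 3.1212)
s(G, O) = (G + O)² (s(G, O) = (G + O)*(G + O) = (G + O)²)
(√(-233078 + s(-82, I)) + 425709)*(-102308 + 85611) = (√(-233078 + (-82 + 103/33)²) + 425709)*(-102308 + 85611) = (√(-233078 + (-2603/33)²) + 425709)*(-16697) = (√(-233078 + 6775609/1089) + 425709)*(-16697) = (√(-247046333/1089) + 425709)*(-16697) = (I*√247046333/33 + 425709)*(-16697) = (425709 + I*√247046333/33)*(-16697) = -7108063173 - 16697*I*√247046333/33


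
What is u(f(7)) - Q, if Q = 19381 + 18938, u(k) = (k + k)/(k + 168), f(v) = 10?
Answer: -3410381/89 ≈ -38319.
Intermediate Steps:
u(k) = 2*k/(168 + k) (u(k) = (2*k)/(168 + k) = 2*k/(168 + k))
Q = 38319
u(f(7)) - Q = 2*10/(168 + 10) - 1*38319 = 2*10/178 - 38319 = 2*10*(1/178) - 38319 = 10/89 - 38319 = -3410381/89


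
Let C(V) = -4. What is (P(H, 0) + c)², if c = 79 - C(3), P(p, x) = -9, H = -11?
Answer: 5476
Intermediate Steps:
c = 83 (c = 79 - 1*(-4) = 79 + 4 = 83)
(P(H, 0) + c)² = (-9 + 83)² = 74² = 5476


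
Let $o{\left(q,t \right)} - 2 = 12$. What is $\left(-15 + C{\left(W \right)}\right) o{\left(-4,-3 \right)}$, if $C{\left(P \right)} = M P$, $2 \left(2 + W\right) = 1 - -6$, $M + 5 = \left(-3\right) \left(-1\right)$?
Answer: $-252$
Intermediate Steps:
$o{\left(q,t \right)} = 14$ ($o{\left(q,t \right)} = 2 + 12 = 14$)
$M = -2$ ($M = -5 - -3 = -5 + 3 = -2$)
$W = \frac{3}{2}$ ($W = -2 + \frac{1 - -6}{2} = -2 + \frac{1 + 6}{2} = -2 + \frac{1}{2} \cdot 7 = -2 + \frac{7}{2} = \frac{3}{2} \approx 1.5$)
$C{\left(P \right)} = - 2 P$
$\left(-15 + C{\left(W \right)}\right) o{\left(-4,-3 \right)} = \left(-15 - 3\right) 14 = \left(-18\right) 14 = -252$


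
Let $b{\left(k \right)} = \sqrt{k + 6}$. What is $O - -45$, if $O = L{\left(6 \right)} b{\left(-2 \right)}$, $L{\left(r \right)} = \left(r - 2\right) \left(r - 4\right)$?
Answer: $61$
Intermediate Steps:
$b{\left(k \right)} = \sqrt{6 + k}$
$L{\left(r \right)} = \left(-4 + r\right) \left(-2 + r\right)$ ($L{\left(r \right)} = \left(-2 + r\right) \left(-4 + r\right) = \left(-4 + r\right) \left(-2 + r\right)$)
$O = 16$ ($O = \left(8 + 6^{2} - 36\right) \sqrt{6 - 2} = \left(8 + 36 - 36\right) \sqrt{4} = 8 \cdot 2 = 16$)
$O - -45 = 16 - -45 = 16 + 45 = 61$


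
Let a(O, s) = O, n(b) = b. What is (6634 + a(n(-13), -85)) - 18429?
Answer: -11808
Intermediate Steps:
(6634 + a(n(-13), -85)) - 18429 = (6634 - 13) - 18429 = 6621 - 18429 = -11808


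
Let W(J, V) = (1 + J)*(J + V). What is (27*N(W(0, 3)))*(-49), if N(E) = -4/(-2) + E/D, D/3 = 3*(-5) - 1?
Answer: -41013/16 ≈ -2563.3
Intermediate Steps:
D = -48 (D = 3*(3*(-5) - 1) = 3*(-15 - 1) = 3*(-16) = -48)
N(E) = 2 - E/48 (N(E) = -4/(-2) + E/(-48) = -4*(-½) + E*(-1/48) = 2 - E/48)
(27*N(W(0, 3)))*(-49) = (27*(2 - (0 + 3 + 0² + 0*3)/48))*(-49) = (27*(2 - (0 + 3 + 0 + 0)/48))*(-49) = (27*(2 - 1/48*3))*(-49) = (27*(2 - 1/16))*(-49) = (27*(31/16))*(-49) = (837/16)*(-49) = -41013/16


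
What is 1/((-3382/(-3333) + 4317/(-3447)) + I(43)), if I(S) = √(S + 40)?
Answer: 43036810333/15017859491146 + 181061313169*√83/15017859491146 ≈ 0.11270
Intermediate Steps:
I(S) = √(40 + S)
1/((-3382/(-3333) + 4317/(-3447)) + I(43)) = 1/((-3382/(-3333) + 4317/(-3447)) + √(40 + 43)) = 1/((-3382*(-1/3333) + 4317*(-1/3447)) + √83) = 1/((3382/3333 - 1439/1149) + √83) = 1/(-101141/425513 + √83)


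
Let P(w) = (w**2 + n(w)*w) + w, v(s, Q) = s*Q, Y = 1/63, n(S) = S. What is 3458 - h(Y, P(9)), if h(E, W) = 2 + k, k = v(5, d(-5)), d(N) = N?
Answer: 3481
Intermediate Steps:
Y = 1/63 ≈ 0.015873
v(s, Q) = Q*s
P(w) = w + 2*w**2 (P(w) = (w**2 + w*w) + w = (w**2 + w**2) + w = 2*w**2 + w = w + 2*w**2)
k = -25 (k = -5*5 = -25)
h(E, W) = -23 (h(E, W) = 2 - 25 = -23)
3458 - h(Y, P(9)) = 3458 - 1*(-23) = 3458 + 23 = 3481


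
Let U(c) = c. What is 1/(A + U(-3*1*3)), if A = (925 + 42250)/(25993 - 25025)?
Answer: 88/3133 ≈ 0.028088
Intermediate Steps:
A = 3925/88 (A = 43175/968 = 43175*(1/968) = 3925/88 ≈ 44.602)
1/(A + U(-3*1*3)) = 1/(3925/88 - 3*1*3) = 1/(3925/88 - 3*3) = 1/(3925/88 - 9) = 1/(3133/88) = 88/3133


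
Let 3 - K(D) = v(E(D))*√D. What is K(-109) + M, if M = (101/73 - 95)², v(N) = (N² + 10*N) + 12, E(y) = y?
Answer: 46719543/5329 - 10803*I*√109 ≈ 8767.0 - 1.1279e+5*I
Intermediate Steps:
v(N) = 12 + N² + 10*N
K(D) = 3 - √D*(12 + D² + 10*D) (K(D) = 3 - (12 + D² + 10*D)*√D = 3 - √D*(12 + D² + 10*D))
M = 46703556/5329 (M = (101*(1/73) - 95)² = (101/73 - 95)² = (-6834/73)² = 46703556/5329 ≈ 8764.0)
K(-109) + M = (3 - √(-109)*(12 + (-109)² + 10*(-109))) + 46703556/5329 = (3 - I*√109*(12 + 11881 - 1090)) + 46703556/5329 = (3 - 1*I*√109*10803) + 46703556/5329 = (3 - 10803*I*√109) + 46703556/5329 = 46719543/5329 - 10803*I*√109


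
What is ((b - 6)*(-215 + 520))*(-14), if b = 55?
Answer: -209230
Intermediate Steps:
((b - 6)*(-215 + 520))*(-14) = ((55 - 6)*(-215 + 520))*(-14) = (49*305)*(-14) = 14945*(-14) = -209230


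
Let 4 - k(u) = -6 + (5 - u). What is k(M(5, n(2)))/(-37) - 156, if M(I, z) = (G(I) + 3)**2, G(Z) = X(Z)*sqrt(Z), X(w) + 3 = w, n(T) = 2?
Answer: -5806/37 - 12*sqrt(5)/37 ≈ -157.64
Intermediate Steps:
X(w) = -3 + w
G(Z) = sqrt(Z)*(-3 + Z) (G(Z) = (-3 + Z)*sqrt(Z) = sqrt(Z)*(-3 + Z))
M(I, z) = (3 + sqrt(I)*(-3 + I))**2 (M(I, z) = (sqrt(I)*(-3 + I) + 3)**2 = (3 + sqrt(I)*(-3 + I))**2)
k(u) = 5 + u (k(u) = 4 - (-6 + (5 - u)) = 4 - (-1 - u) = 4 + (1 + u) = 5 + u)
k(M(5, n(2)))/(-37) - 156 = (5 + (3 + sqrt(5)*(-3 + 5))**2)/(-37) - 156 = (5 + (3 + sqrt(5)*2)**2)*(-1/37) - 156 = (5 + (3 + 2*sqrt(5))**2)*(-1/37) - 156 = (-5/37 - (3 + 2*sqrt(5))**2/37) - 156 = -5777/37 - (3 + 2*sqrt(5))**2/37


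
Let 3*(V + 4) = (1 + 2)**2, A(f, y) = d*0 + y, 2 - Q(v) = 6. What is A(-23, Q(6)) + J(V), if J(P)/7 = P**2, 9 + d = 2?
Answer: 3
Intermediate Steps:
d = -7 (d = -9 + 2 = -7)
Q(v) = -4 (Q(v) = 2 - 1*6 = 2 - 6 = -4)
A(f, y) = y (A(f, y) = -7*0 + y = 0 + y = y)
V = -1 (V = -4 + (1 + 2)**2/3 = -4 + (1/3)*3**2 = -4 + (1/3)*9 = -4 + 3 = -1)
J(P) = 7*P**2
A(-23, Q(6)) + J(V) = -4 + 7*(-1)**2 = -4 + 7*1 = -4 + 7 = 3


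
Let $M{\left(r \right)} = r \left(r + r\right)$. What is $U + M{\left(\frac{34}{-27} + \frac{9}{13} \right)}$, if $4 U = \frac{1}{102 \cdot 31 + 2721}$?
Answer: $\frac{621301555}{966388644} \approx 0.64291$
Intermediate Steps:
$M{\left(r \right)} = 2 r^{2}$ ($M{\left(r \right)} = r 2 r = 2 r^{2}$)
$U = \frac{1}{23532}$ ($U = \frac{1}{4 \left(102 \cdot 31 + 2721\right)} = \frac{1}{4 \left(3162 + 2721\right)} = \frac{1}{4 \cdot 5883} = \frac{1}{4} \cdot \frac{1}{5883} = \frac{1}{23532} \approx 4.2495 \cdot 10^{-5}$)
$U + M{\left(\frac{34}{-27} + \frac{9}{13} \right)} = \frac{1}{23532} + 2 \left(\frac{34}{-27} + \frac{9}{13}\right)^{2} = \frac{1}{23532} + 2 \left(34 \left(- \frac{1}{27}\right) + 9 \cdot \frac{1}{13}\right)^{2} = \frac{1}{23532} + 2 \left(- \frac{34}{27} + \frac{9}{13}\right)^{2} = \frac{1}{23532} + 2 \left(- \frac{199}{351}\right)^{2} = \frac{1}{23532} + 2 \cdot \frac{39601}{123201} = \frac{1}{23532} + \frac{79202}{123201} = \frac{621301555}{966388644}$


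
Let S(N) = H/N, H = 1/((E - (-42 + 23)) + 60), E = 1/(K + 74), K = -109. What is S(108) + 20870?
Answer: 6229945475/298512 ≈ 20870.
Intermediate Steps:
E = -1/35 (E = 1/(-109 + 74) = 1/(-35) = -1/35 ≈ -0.028571)
H = 35/2764 (H = 1/((-1/35 - (-42 + 23)) + 60) = 1/((-1/35 - 1*(-19)) + 60) = 1/((-1/35 + 19) + 60) = 1/(664/35 + 60) = 1/(2764/35) = 35/2764 ≈ 0.012663)
S(N) = 35/(2764*N)
S(108) + 20870 = (35/2764)/108 + 20870 = (35/2764)*(1/108) + 20870 = 35/298512 + 20870 = 6229945475/298512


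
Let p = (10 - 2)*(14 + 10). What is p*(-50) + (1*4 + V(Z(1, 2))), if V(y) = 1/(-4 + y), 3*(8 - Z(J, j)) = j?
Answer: -95957/10 ≈ -9595.7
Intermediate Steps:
Z(J, j) = 8 - j/3
p = 192 (p = 8*24 = 192)
p*(-50) + (1*4 + V(Z(1, 2))) = 192*(-50) + (1*4 + 1/(-4 + (8 - ⅓*2))) = -9600 + (4 + 1/(-4 + (8 - ⅔))) = -9600 + (4 + 1/(-4 + 22/3)) = -9600 + (4 + 1/(10/3)) = -9600 + (4 + 3/10) = -9600 + 43/10 = -95957/10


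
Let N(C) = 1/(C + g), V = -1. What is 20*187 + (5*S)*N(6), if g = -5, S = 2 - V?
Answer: 3755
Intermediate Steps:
S = 3 (S = 2 - 1*(-1) = 2 + 1 = 3)
N(C) = 1/(-5 + C) (N(C) = 1/(C - 5) = 1/(-5 + C))
20*187 + (5*S)*N(6) = 20*187 + (5*3)/(-5 + 6) = 3740 + 15/1 = 3740 + 15*1 = 3740 + 15 = 3755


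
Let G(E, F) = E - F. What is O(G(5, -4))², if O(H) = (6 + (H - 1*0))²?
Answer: 50625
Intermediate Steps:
O(H) = (6 + H)² (O(H) = (6 + (H + 0))² = (6 + H)²)
O(G(5, -4))² = ((6 + (5 - 1*(-4)))²)² = ((6 + (5 + 4))²)² = ((6 + 9)²)² = (15²)² = 225² = 50625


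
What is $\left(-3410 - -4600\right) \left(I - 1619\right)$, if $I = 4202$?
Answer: $3073770$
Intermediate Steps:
$\left(-3410 - -4600\right) \left(I - 1619\right) = \left(-3410 - -4600\right) \left(4202 - 1619\right) = \left(-3410 + 4600\right) 2583 = 1190 \cdot 2583 = 3073770$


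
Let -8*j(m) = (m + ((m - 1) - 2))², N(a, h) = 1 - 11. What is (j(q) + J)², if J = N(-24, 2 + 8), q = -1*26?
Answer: 9641025/64 ≈ 1.5064e+5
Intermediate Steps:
N(a, h) = -10
q = -26
J = -10
j(m) = -(-3 + 2*m)²/8 (j(m) = -(m + ((m - 1) - 2))²/8 = -(m + ((-1 + m) - 2))²/8 = -(m + (-3 + m))²/8 = -(-3 + 2*m)²/8)
(j(q) + J)² = (-(-3 + 2*(-26))²/8 - 10)² = (-(-3 - 52)²/8 - 10)² = (-⅛*(-55)² - 10)² = (-⅛*3025 - 10)² = (-3025/8 - 10)² = (-3105/8)² = 9641025/64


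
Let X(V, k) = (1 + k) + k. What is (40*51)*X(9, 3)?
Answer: 14280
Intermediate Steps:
X(V, k) = 1 + 2*k
(40*51)*X(9, 3) = (40*51)*(1 + 2*3) = 2040*(1 + 6) = 2040*7 = 14280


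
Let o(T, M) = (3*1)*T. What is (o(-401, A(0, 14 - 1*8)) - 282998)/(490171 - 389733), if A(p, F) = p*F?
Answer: -284201/100438 ≈ -2.8296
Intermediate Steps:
A(p, F) = F*p
o(T, M) = 3*T
(o(-401, A(0, 14 - 1*8)) - 282998)/(490171 - 389733) = (3*(-401) - 282998)/(490171 - 389733) = (-1203 - 282998)/100438 = -284201*1/100438 = -284201/100438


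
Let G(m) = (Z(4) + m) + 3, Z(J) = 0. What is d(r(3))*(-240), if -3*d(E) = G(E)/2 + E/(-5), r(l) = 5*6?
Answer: 840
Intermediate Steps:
G(m) = 3 + m (G(m) = (0 + m) + 3 = m + 3 = 3 + m)
r(l) = 30
d(E) = -½ - E/10 (d(E) = -((3 + E)/2 + E/(-5))/3 = -((3 + E)*(½) + E*(-⅕))/3 = -((3/2 + E/2) - E/5)/3 = -(3/2 + 3*E/10)/3 = -½ - E/10)
d(r(3))*(-240) = (-½ - ⅒*30)*(-240) = (-½ - 3)*(-240) = -7/2*(-240) = 840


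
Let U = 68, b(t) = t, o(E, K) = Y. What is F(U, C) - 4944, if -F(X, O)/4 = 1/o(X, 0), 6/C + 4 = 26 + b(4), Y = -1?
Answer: -4940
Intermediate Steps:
o(E, K) = -1
C = 3/13 (C = 6/(-4 + (26 + 4)) = 6/(-4 + 30) = 6/26 = 6*(1/26) = 3/13 ≈ 0.23077)
F(X, O) = 4 (F(X, O) = -4/(-1) = -4*(-1) = 4)
F(U, C) - 4944 = 4 - 4944 = -4940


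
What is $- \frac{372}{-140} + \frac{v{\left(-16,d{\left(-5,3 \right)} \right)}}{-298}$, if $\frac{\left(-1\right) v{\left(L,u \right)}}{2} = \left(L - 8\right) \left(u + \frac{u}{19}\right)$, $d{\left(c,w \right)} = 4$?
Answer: $\frac{196083}{99085} \approx 1.9789$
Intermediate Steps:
$v{\left(L,u \right)} = - \frac{40 u \left(-8 + L\right)}{19}$ ($v{\left(L,u \right)} = - 2 \left(L - 8\right) \left(u + \frac{u}{19}\right) = - 2 \left(-8 + L\right) \left(u + u \frac{1}{19}\right) = - 2 \left(-8 + L\right) \left(u + \frac{u}{19}\right) = - 2 \left(-8 + L\right) \frac{20 u}{19} = - 2 \frac{20 u \left(-8 + L\right)}{19} = - \frac{40 u \left(-8 + L\right)}{19}$)
$- \frac{372}{-140} + \frac{v{\left(-16,d{\left(-5,3 \right)} \right)}}{-298} = - \frac{372}{-140} + \frac{\frac{40}{19} \cdot 4 \left(8 - -16\right)}{-298} = \left(-372\right) \left(- \frac{1}{140}\right) + \frac{40}{19} \cdot 4 \left(8 + 16\right) \left(- \frac{1}{298}\right) = \frac{93}{35} + \frac{40}{19} \cdot 4 \cdot 24 \left(- \frac{1}{298}\right) = \frac{93}{35} + \frac{3840}{19} \left(- \frac{1}{298}\right) = \frac{93}{35} - \frac{1920}{2831} = \frac{196083}{99085}$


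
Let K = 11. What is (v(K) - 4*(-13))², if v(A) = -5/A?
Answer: 321489/121 ≈ 2656.9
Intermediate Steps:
(v(K) - 4*(-13))² = (-5/11 - 4*(-13))² = (-5*1/11 + 52)² = (-5/11 + 52)² = (567/11)² = 321489/121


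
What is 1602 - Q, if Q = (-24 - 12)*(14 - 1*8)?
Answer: 1818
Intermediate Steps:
Q = -216 (Q = -36*(14 - 8) = -36*6 = -216)
1602 - Q = 1602 - 1*(-216) = 1602 + 216 = 1818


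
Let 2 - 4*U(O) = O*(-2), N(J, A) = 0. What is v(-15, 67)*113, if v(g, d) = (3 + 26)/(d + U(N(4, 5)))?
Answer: 6554/135 ≈ 48.548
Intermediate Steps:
U(O) = ½ + O/2 (U(O) = ½ - O*(-2)/4 = ½ - (-1)*O/2 = ½ + O/2)
v(g, d) = 29/(½ + d) (v(g, d) = (3 + 26)/(d + (½ + (½)*0)) = 29/(d + (½ + 0)) = 29/(d + ½) = 29/(½ + d))
v(-15, 67)*113 = (58/(1 + 2*67))*113 = (58/(1 + 134))*113 = (58/135)*113 = 6554/135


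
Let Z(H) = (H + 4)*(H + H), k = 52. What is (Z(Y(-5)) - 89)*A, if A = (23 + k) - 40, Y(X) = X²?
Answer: 47635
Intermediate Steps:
A = 35 (A = (23 + 52) - 40 = 75 - 40 = 35)
Z(H) = 2*H*(4 + H) (Z(H) = (4 + H)*(2*H) = 2*H*(4 + H))
(Z(Y(-5)) - 89)*A = (2*(-5)²*(4 + (-5)²) - 89)*35 = (2*25*(4 + 25) - 89)*35 = (2*25*29 - 89)*35 = (1450 - 89)*35 = 1361*35 = 47635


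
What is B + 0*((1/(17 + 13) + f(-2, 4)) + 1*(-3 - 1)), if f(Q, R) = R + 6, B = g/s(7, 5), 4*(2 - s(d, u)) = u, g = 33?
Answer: 44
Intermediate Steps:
s(d, u) = 2 - u/4
B = 44 (B = 33/(2 - ¼*5) = 33/(2 - 5/4) = 33/(¾) = 33*(4/3) = 44)
f(Q, R) = 6 + R
B + 0*((1/(17 + 13) + f(-2, 4)) + 1*(-3 - 1)) = 44 + 0*((1/(17 + 13) + (6 + 4)) + 1*(-3 - 1)) = 44 + 0*((1/30 + 10) + 1*(-4)) = 44 + 0*((1/30 + 10) - 4) = 44 + 0*(301/30 - 4) = 44 + 0*(181/30) = 44 + 0 = 44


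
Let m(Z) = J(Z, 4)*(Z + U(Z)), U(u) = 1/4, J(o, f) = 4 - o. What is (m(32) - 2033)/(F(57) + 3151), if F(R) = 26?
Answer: -2936/3177 ≈ -0.92414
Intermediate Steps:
U(u) = ¼
m(Z) = (4 - Z)*(¼ + Z) (m(Z) = (4 - Z)*(Z + ¼) = (4 - Z)*(¼ + Z))
(m(32) - 2033)/(F(57) + 3151) = ((1 - 1*32² + (15/4)*32) - 2033)/(26 + 3151) = ((1 - 1*1024 + 120) - 2033)/3177 = ((1 - 1024 + 120) - 2033)*(1/3177) = (-903 - 2033)*(1/3177) = -2936*1/3177 = -2936/3177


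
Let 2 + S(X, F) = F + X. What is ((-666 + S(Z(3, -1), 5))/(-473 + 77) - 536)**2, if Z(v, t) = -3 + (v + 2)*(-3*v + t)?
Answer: 2796823225/9801 ≈ 2.8536e+5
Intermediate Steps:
Z(v, t) = -3 + (2 + v)*(t - 3*v)
S(X, F) = -2 + F + X (S(X, F) = -2 + (F + X) = -2 + F + X)
((-666 + S(Z(3, -1), 5))/(-473 + 77) - 536)**2 = ((-666 + (-2 + 5 + (-3 - 6*3 - 3*3**2 + 2*(-1) - 1*3)))/(-473 + 77) - 536)**2 = ((-666 + (-2 + 5 + (-3 - 18 - 3*9 - 2 - 3)))/(-396) - 536)**2 = ((-666 + (-2 + 5 + (-3 - 18 - 27 - 2 - 3)))*(-1/396) - 536)**2 = ((-666 + (-2 + 5 - 53))*(-1/396) - 536)**2 = ((-666 - 50)*(-1/396) - 536)**2 = (-716*(-1/396) - 536)**2 = (179/99 - 536)**2 = (-52885/99)**2 = 2796823225/9801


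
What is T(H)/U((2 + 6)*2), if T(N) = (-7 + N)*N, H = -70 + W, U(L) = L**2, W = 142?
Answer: 585/32 ≈ 18.281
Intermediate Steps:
H = 72 (H = -70 + 142 = 72)
T(N) = N*(-7 + N)
T(H)/U((2 + 6)*2) = (72*(-7 + 72))/(((2 + 6)*2)**2) = (72*65)/((8*2)**2) = 4680/(16**2) = 4680/256 = 4680*(1/256) = 585/32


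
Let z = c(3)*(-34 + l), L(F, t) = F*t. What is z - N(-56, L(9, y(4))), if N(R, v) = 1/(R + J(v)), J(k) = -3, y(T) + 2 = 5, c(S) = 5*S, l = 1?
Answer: -29204/59 ≈ -494.98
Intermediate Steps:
y(T) = 3 (y(T) = -2 + 5 = 3)
N(R, v) = 1/(-3 + R) (N(R, v) = 1/(R - 3) = 1/(-3 + R))
z = -495 (z = (5*3)*(-34 + 1) = 15*(-33) = -495)
z - N(-56, L(9, y(4))) = -495 - 1/(-3 - 56) = -495 - 1/(-59) = -495 - 1*(-1/59) = -495 + 1/59 = -29204/59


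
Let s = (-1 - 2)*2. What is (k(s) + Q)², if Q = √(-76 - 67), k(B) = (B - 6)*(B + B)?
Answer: 20593 + 288*I*√143 ≈ 20593.0 + 3444.0*I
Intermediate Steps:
s = -6 (s = -3*2 = -6)
k(B) = 2*B*(-6 + B) (k(B) = (-6 + B)*(2*B) = 2*B*(-6 + B))
Q = I*√143 (Q = √(-143) = I*√143 ≈ 11.958*I)
(k(s) + Q)² = (2*(-6)*(-6 - 6) + I*√143)² = (2*(-6)*(-12) + I*√143)² = (144 + I*√143)²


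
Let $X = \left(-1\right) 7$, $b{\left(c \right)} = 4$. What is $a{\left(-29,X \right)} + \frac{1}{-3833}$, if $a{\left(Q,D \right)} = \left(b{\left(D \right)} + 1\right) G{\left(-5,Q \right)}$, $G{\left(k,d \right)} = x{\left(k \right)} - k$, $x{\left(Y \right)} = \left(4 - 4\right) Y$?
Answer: $\frac{95824}{3833} \approx 25.0$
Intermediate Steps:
$x{\left(Y \right)} = 0$ ($x{\left(Y \right)} = 0 Y = 0$)
$G{\left(k,d \right)} = - k$ ($G{\left(k,d \right)} = 0 - k = - k$)
$X = -7$
$a{\left(Q,D \right)} = 25$ ($a{\left(Q,D \right)} = \left(4 + 1\right) \left(\left(-1\right) \left(-5\right)\right) = 5 \cdot 5 = 25$)
$a{\left(-29,X \right)} + \frac{1}{-3833} = 25 + \frac{1}{-3833} = 25 - \frac{1}{3833} = \frac{95824}{3833}$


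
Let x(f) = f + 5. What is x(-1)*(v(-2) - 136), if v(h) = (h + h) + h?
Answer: -568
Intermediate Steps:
x(f) = 5 + f
v(h) = 3*h (v(h) = 2*h + h = 3*h)
x(-1)*(v(-2) - 136) = (5 - 1)*(3*(-2) - 136) = 4*(-6 - 136) = 4*(-142) = -568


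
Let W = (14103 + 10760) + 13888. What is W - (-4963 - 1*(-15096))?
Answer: 28618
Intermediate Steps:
W = 38751 (W = 24863 + 13888 = 38751)
W - (-4963 - 1*(-15096)) = 38751 - (-4963 - 1*(-15096)) = 38751 - (-4963 + 15096) = 38751 - 1*10133 = 38751 - 10133 = 28618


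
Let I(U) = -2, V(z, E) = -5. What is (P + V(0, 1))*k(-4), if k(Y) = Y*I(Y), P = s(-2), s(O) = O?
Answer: -56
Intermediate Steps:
P = -2
k(Y) = -2*Y (k(Y) = Y*(-2) = -2*Y)
(P + V(0, 1))*k(-4) = (-2 - 5)*(-2*(-4)) = -7*8 = -56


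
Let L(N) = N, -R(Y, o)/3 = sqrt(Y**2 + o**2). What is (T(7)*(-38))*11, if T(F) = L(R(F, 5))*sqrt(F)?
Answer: 1254*sqrt(518) ≈ 28541.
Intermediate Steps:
R(Y, o) = -3*sqrt(Y**2 + o**2)
T(F) = -3*sqrt(F)*sqrt(25 + F**2) (T(F) = (-3*sqrt(F**2 + 5**2))*sqrt(F) = (-3*sqrt(F**2 + 25))*sqrt(F) = (-3*sqrt(25 + F**2))*sqrt(F) = -3*sqrt(F)*sqrt(25 + F**2))
(T(7)*(-38))*11 = (-3*sqrt(7)*sqrt(25 + 7**2)*(-38))*11 = (-3*sqrt(7)*sqrt(25 + 49)*(-38))*11 = (-3*sqrt(7)*sqrt(74)*(-38))*11 = (-3*sqrt(518)*(-38))*11 = (114*sqrt(518))*11 = 1254*sqrt(518)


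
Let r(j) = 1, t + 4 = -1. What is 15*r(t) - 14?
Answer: 1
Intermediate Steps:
t = -5 (t = -4 - 1 = -5)
15*r(t) - 14 = 15*1 - 14 = 15 - 14 = 1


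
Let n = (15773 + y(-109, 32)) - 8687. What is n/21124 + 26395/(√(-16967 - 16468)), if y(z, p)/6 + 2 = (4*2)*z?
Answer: 921/10562 - 5279*I*√3715/2229 ≈ 0.087199 - 144.35*I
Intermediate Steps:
y(z, p) = -12 + 48*z (y(z, p) = -12 + 6*((4*2)*z) = -12 + 6*(8*z) = -12 + 48*z)
n = 1842 (n = (15773 + (-12 + 48*(-109))) - 8687 = (15773 + (-12 - 5232)) - 8687 = (15773 - 5244) - 8687 = 10529 - 8687 = 1842)
n/21124 + 26395/(√(-16967 - 16468)) = 1842/21124 + 26395/(√(-16967 - 16468)) = 1842*(1/21124) + 26395/(√(-33435)) = 921/10562 + 26395/((3*I*√3715)) = 921/10562 + 26395*(-I*√3715/11145) = 921/10562 - 5279*I*√3715/2229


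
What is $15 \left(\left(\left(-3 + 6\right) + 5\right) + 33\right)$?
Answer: $615$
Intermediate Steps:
$15 \left(\left(\left(-3 + 6\right) + 5\right) + 33\right) = 15 \left(\left(3 + 5\right) + 33\right) = 15 \left(8 + 33\right) = 15 \cdot 41 = 615$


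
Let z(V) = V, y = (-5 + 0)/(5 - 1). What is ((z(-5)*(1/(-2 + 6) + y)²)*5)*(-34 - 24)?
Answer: 1450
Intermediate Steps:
y = -5/4 ≈ -1.2500
((z(-5)*(1/(-2 + 6) + y)²)*5)*(-34 - 24) = (-5*(1/(-2 + 6) - 5/4)²*5)*(-34 - 24) = (-5*(1/4 - 5/4)²*5)*(-58) = (-5*(¼ - 5/4)²*5)*(-58) = (-5*(-1)²*5)*(-58) = (-5*1*5)*(-58) = -5*5*(-58) = -25*(-58) = 1450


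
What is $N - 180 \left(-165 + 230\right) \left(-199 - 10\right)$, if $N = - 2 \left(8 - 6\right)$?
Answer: $2445296$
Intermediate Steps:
$N = -4$ ($N = \left(-2\right) 2 = -4$)
$N - 180 \left(-165 + 230\right) \left(-199 - 10\right) = -4 - 180 \left(-165 + 230\right) \left(-199 - 10\right) = -4 - 180 \cdot 65 \left(-209\right) = -4 - -2445300 = -4 + 2445300 = 2445296$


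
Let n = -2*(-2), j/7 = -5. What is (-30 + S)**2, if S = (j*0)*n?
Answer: 900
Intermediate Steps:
j = -35 (j = 7*(-5) = -35)
n = 4
S = 0 (S = -35*0*4 = 0*4 = 0)
(-30 + S)**2 = (-30 + 0)**2 = (-30)**2 = 900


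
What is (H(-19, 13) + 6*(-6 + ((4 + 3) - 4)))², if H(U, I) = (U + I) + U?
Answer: 1849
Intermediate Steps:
H(U, I) = I + 2*U (H(U, I) = (I + U) + U = I + 2*U)
(H(-19, 13) + 6*(-6 + ((4 + 3) - 4)))² = ((13 + 2*(-19)) + 6*(-6 + ((4 + 3) - 4)))² = ((13 - 38) + 6*(-6 + (7 - 4)))² = (-25 + 6*(-6 + 3))² = (-25 + 6*(-3))² = (-25 - 18)² = (-43)² = 1849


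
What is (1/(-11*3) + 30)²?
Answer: 978121/1089 ≈ 898.18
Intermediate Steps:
(1/(-11*3) + 30)² = (1/(-33) + 30)² = (-1/33 + 30)² = (989/33)² = 978121/1089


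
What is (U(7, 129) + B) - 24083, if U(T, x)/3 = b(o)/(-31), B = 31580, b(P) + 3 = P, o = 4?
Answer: 232404/31 ≈ 7496.9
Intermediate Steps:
b(P) = -3 + P
U(T, x) = -3/31 (U(T, x) = 3*((-3 + 4)/(-31)) = 3*(1*(-1/31)) = 3*(-1/31) = -3/31)
(U(7, 129) + B) - 24083 = (-3/31 + 31580) - 24083 = 978977/31 - 24083 = 232404/31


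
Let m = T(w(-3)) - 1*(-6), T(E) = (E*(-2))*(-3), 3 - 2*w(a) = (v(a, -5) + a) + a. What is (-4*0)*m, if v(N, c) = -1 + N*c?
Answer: 0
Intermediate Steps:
w(a) = 2 + 3*a/2 (w(a) = 3/2 - (((-1 + a*(-5)) + a) + a)/2 = 3/2 - (((-1 - 5*a) + a) + a)/2 = 3/2 - ((-1 - 4*a) + a)/2 = 3/2 - (-1 - 3*a)/2 = 3/2 + (½ + 3*a/2) = 2 + 3*a/2)
T(E) = 6*E (T(E) = -2*E*(-3) = 6*E)
m = -9 (m = 6*(2 + (3/2)*(-3)) - 1*(-6) = 6*(2 - 9/2) + 6 = 6*(-5/2) + 6 = -15 + 6 = -9)
(-4*0)*m = -4*0*(-9) = 0*(-9) = 0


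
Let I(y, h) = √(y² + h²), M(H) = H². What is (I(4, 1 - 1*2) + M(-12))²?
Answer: (144 + √17)² ≈ 21940.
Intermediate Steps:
I(y, h) = √(h² + y²)
(I(4, 1 - 1*2) + M(-12))² = (√((1 - 1*2)² + 4²) + (-12)²)² = (√((1 - 2)² + 16) + 144)² = (√((-1)² + 16) + 144)² = (√(1 + 16) + 144)² = (√17 + 144)² = (144 + √17)²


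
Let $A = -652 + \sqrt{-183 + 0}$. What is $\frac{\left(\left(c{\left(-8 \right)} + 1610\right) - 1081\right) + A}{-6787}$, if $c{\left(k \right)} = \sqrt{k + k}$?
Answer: $\frac{123}{6787} - \frac{4 i}{6787} - \frac{i \sqrt{183}}{6787} \approx 0.018123 - 0.0025825 i$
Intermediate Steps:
$c{\left(k \right)} = \sqrt{2} \sqrt{k}$ ($c{\left(k \right)} = \sqrt{2 k} = \sqrt{2} \sqrt{k}$)
$A = -652 + i \sqrt{183}$ ($A = -652 + \sqrt{-183} = -652 + i \sqrt{183} \approx -652.0 + 13.528 i$)
$\frac{\left(\left(c{\left(-8 \right)} + 1610\right) - 1081\right) + A}{-6787} = \frac{\left(\left(\sqrt{2} \sqrt{-8} + 1610\right) - 1081\right) - \left(652 - i \sqrt{183}\right)}{-6787} = \left(\left(\left(\sqrt{2} \cdot 2 i \sqrt{2} + 1610\right) - 1081\right) - \left(652 - i \sqrt{183}\right)\right) \left(- \frac{1}{6787}\right) = \left(\left(\left(4 i + 1610\right) - 1081\right) - \left(652 - i \sqrt{183}\right)\right) \left(- \frac{1}{6787}\right) = \left(\left(\left(1610 + 4 i\right) - 1081\right) - \left(652 - i \sqrt{183}\right)\right) \left(- \frac{1}{6787}\right) = \left(\left(529 + 4 i\right) - \left(652 - i \sqrt{183}\right)\right) \left(- \frac{1}{6787}\right) = \left(-123 + 4 i + i \sqrt{183}\right) \left(- \frac{1}{6787}\right) = \frac{123}{6787} - \frac{4 i}{6787} - \frac{i \sqrt{183}}{6787}$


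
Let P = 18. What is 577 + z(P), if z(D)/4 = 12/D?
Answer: 1739/3 ≈ 579.67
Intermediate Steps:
z(D) = 48/D (z(D) = 4*(12/D) = 48/D)
577 + z(P) = 577 + 48/18 = 577 + 48*(1/18) = 577 + 8/3 = 1739/3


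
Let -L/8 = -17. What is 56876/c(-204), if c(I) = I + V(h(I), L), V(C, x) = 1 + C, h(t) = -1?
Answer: -14219/51 ≈ -278.80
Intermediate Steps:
L = 136 (L = -8*(-17) = 136)
c(I) = I (c(I) = I + (1 - 1) = I + 0 = I)
56876/c(-204) = 56876/(-204) = 56876*(-1/204) = -14219/51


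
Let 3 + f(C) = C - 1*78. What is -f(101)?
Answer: -20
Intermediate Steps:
f(C) = -81 + C (f(C) = -3 + (C - 1*78) = -3 + (C - 78) = -3 + (-78 + C) = -81 + C)
-f(101) = -(-81 + 101) = -1*20 = -20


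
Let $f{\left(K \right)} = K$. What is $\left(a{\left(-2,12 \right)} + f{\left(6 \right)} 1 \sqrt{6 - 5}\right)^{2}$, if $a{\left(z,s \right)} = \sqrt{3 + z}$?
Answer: $49$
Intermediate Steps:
$\left(a{\left(-2,12 \right)} + f{\left(6 \right)} 1 \sqrt{6 - 5}\right)^{2} = \left(\sqrt{3 - 2} + 6 \cdot 1 \sqrt{6 - 5}\right)^{2} = \left(\sqrt{1} + 6 \sqrt{1}\right)^{2} = \left(1 + 6 \cdot 1\right)^{2} = \left(1 + 6\right)^{2} = 7^{2} = 49$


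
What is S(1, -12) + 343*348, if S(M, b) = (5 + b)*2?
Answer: 119350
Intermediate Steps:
S(M, b) = 10 + 2*b
S(1, -12) + 343*348 = (10 + 2*(-12)) + 343*348 = (10 - 24) + 119364 = -14 + 119364 = 119350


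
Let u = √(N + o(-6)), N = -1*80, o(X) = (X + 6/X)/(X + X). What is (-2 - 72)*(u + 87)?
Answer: -6438 - 37*I*√2859/3 ≈ -6438.0 - 659.46*I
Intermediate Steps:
o(X) = (X + 6/X)/(2*X) (o(X) = (X + 6/X)/((2*X)) = (X + 6/X)*(1/(2*X)) = (X + 6/X)/(2*X))
N = -80
u = I*√2859/6 (u = √(-80 + (½ + 3/(-6)²)) = √(-80 + (½ + 3*(1/36))) = √(-80 + (½ + 1/12)) = √(-80 + 7/12) = √(-953/12) = I*√2859/6 ≈ 8.9116*I)
(-2 - 72)*(u + 87) = (-2 - 72)*(I*√2859/6 + 87) = -74*(87 + I*√2859/6) = -6438 - 37*I*√2859/3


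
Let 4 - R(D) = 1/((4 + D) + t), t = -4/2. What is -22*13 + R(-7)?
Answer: -1409/5 ≈ -281.80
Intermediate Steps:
t = -2 (t = -4*1/2 = -2)
R(D) = 4 - 1/(2 + D) (R(D) = 4 - 1/((4 + D) - 2) = 4 - 1/(2 + D))
-22*13 + R(-7) = -22*13 + (7 + 4*(-7))/(2 - 7) = -286 + (7 - 28)/(-5) = -286 - 1/5*(-21) = -286 + 21/5 = -1409/5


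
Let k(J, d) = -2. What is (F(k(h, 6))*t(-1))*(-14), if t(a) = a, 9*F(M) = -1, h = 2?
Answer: -14/9 ≈ -1.5556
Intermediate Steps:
F(M) = -⅑ (F(M) = (⅑)*(-1) = -⅑)
(F(k(h, 6))*t(-1))*(-14) = -⅑*(-1)*(-14) = (⅑)*(-14) = -14/9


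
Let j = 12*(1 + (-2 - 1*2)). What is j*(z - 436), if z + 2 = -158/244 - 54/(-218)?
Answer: 104937138/6649 ≈ 15782.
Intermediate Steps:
z = -31913/13298 (z = -2 + (-158/244 - 54/(-218)) = -2 + (-158*1/244 - 54*(-1/218)) = -2 + (-79/122 + 27/109) = -2 - 5317/13298 = -31913/13298 ≈ -2.3998)
j = -36 (j = 12*(1 + (-2 - 2)) = 12*(1 - 4) = 12*(-3) = -36)
j*(z - 436) = -36*(-31913/13298 - 436) = -36*(-5829841/13298) = 104937138/6649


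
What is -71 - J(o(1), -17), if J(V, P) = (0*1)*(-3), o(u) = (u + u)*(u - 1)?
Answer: -71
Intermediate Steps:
o(u) = 2*u*(-1 + u) (o(u) = (2*u)*(-1 + u) = 2*u*(-1 + u))
J(V, P) = 0 (J(V, P) = 0*(-3) = 0)
-71 - J(o(1), -17) = -71 - 1*0 = -71 + 0 = -71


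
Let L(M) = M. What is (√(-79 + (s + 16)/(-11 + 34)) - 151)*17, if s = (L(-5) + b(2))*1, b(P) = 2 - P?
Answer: -2567 + 17*I*√41538/23 ≈ -2567.0 + 150.64*I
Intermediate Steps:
s = -5 (s = (-5 + (2 - 1*2))*1 = (-5 + (2 - 2))*1 = (-5 + 0)*1 = -5*1 = -5)
(√(-79 + (s + 16)/(-11 + 34)) - 151)*17 = (√(-79 + (-5 + 16)/(-11 + 34)) - 151)*17 = (√(-79 + 11/23) - 151)*17 = (√(-1806/23) - 151)*17 = (I*√41538/23 - 151)*17 = (-151 + I*√41538/23)*17 = -2567 + 17*I*√41538/23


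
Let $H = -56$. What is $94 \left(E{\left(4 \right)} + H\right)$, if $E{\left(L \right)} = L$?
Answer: $-4888$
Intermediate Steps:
$94 \left(E{\left(4 \right)} + H\right) = 94 \left(4 - 56\right) = 94 \left(-52\right) = -4888$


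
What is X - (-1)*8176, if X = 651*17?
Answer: 19243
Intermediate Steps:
X = 11067
X - (-1)*8176 = 11067 - (-1)*8176 = 11067 - 1*(-8176) = 11067 + 8176 = 19243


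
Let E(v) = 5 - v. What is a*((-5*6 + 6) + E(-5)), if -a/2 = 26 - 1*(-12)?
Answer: 1064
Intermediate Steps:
a = -76 (a = -2*(26 - 1*(-12)) = -2*(26 + 12) = -2*38 = -76)
a*((-5*6 + 6) + E(-5)) = -76*((-5*6 + 6) + (5 - 1*(-5))) = -76*((-30 + 6) + (5 + 5)) = -76*(-24 + 10) = -76*(-14) = 1064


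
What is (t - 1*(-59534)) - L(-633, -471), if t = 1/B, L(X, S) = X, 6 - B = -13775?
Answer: 829161428/13781 ≈ 60167.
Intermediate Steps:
B = 13781 (B = 6 - 1*(-13775) = 6 + 13775 = 13781)
t = 1/13781 ≈ 7.2564e-5
(t - 1*(-59534)) - L(-633, -471) = (1/13781 - 1*(-59534)) - 1*(-633) = (1/13781 + 59534) + 633 = 820438055/13781 + 633 = 829161428/13781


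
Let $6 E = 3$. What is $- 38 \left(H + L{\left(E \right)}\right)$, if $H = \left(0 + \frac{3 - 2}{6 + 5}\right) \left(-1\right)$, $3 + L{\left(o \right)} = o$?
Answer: $\frac{1083}{11} \approx 98.455$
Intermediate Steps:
$E = \frac{1}{2}$ ($E = \frac{1}{6} \cdot 3 = \frac{1}{2} \approx 0.5$)
$L{\left(o \right)} = -3 + o$
$H = - \frac{1}{11}$ ($H = \left(0 + 1 \cdot \frac{1}{11}\right) \left(-1\right) = \left(0 + \frac{1}{11}\right) \left(-1\right) = \frac{1}{11} \left(-1\right) = - \frac{1}{11} \approx -0.090909$)
$- 38 \left(H + L{\left(E \right)}\right) = - 38 \left(- \frac{1}{11} + \left(-3 + \frac{1}{2}\right)\right) = - 38 \left(- \frac{1}{11} - \frac{5}{2}\right) = \left(-38\right) \left(- \frac{57}{22}\right) = \frac{1083}{11}$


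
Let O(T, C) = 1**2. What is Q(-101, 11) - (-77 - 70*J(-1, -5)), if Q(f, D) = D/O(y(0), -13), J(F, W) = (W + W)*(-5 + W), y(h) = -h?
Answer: 7088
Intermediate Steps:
O(T, C) = 1
J(F, W) = 2*W*(-5 + W) (J(F, W) = (2*W)*(-5 + W) = 2*W*(-5 + W))
Q(f, D) = D (Q(f, D) = D/1 = D*1 = D)
Q(-101, 11) - (-77 - 70*J(-1, -5)) = 11 - (-77 - 140*(-5)*(-5 - 5)) = 11 - (-77 - 140*(-5)*(-10)) = 11 - (-77 - 70*100) = 11 - (-77 - 7000) = 11 - 1*(-7077) = 11 + 7077 = 7088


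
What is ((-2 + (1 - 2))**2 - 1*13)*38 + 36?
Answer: -116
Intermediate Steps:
((-2 + (1 - 2))**2 - 1*13)*38 + 36 = ((-2 - 1)**2 - 13)*38 + 36 = ((-3)**2 - 13)*38 + 36 = (9 - 13)*38 + 36 = -4*38 + 36 = -152 + 36 = -116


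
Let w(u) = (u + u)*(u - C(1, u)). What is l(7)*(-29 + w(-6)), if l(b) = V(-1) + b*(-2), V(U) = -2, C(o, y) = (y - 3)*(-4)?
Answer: -7600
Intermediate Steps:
C(o, y) = 12 - 4*y (C(o, y) = (-3 + y)*(-4) = 12 - 4*y)
l(b) = -2 - 2*b (l(b) = -2 + b*(-2) = -2 - 2*b)
w(u) = 2*u*(-12 + 5*u) (w(u) = (u + u)*(u - (12 - 4*u)) = (2*u)*(u + (-12 + 4*u)) = (2*u)*(-12 + 5*u) = 2*u*(-12 + 5*u))
l(7)*(-29 + w(-6)) = (-2 - 2*7)*(-29 + 2*(-6)*(-12 + 5*(-6))) = (-2 - 14)*(-29 + 2*(-6)*(-12 - 30)) = -16*(-29 + 2*(-6)*(-42)) = -16*(-29 + 504) = -16*475 = -7600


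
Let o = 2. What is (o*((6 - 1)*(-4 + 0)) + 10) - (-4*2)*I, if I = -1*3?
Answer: -54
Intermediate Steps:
I = -3
(o*((6 - 1)*(-4 + 0)) + 10) - (-4*2)*I = (2*((6 - 1)*(-4 + 0)) + 10) - (-4*2)*(-3) = (2*(5*(-4)) + 10) - (-8)*(-3) = (2*(-20) + 10) - 1*24 = (-40 + 10) - 24 = -30 - 24 = -54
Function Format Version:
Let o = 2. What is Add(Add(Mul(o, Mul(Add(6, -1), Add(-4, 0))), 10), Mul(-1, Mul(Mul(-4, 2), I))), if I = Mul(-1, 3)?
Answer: -54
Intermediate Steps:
I = -3
Add(Add(Mul(o, Mul(Add(6, -1), Add(-4, 0))), 10), Mul(-1, Mul(Mul(-4, 2), I))) = Add(Add(Mul(2, Mul(Add(6, -1), Add(-4, 0))), 10), Mul(-1, Mul(Mul(-4, 2), -3))) = Add(Add(Mul(2, Mul(5, -4)), 10), Mul(-1, Mul(-8, -3))) = Add(Add(Mul(2, -20), 10), Mul(-1, 24)) = Add(Add(-40, 10), -24) = Add(-30, -24) = -54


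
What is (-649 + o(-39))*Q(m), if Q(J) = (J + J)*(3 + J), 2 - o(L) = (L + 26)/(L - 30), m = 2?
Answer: -893120/69 ≈ -12944.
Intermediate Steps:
o(L) = 2 - (26 + L)/(-30 + L) (o(L) = 2 - (L + 26)/(L - 30) = 2 - (26 + L)/(-30 + L))
Q(J) = 2*J*(3 + J) (Q(J) = (2*J)*(3 + J) = 2*J*(3 + J))
(-649 + o(-39))*Q(m) = (-649 + (-86 - 39)/(-30 - 39))*(2*2*(3 + 2)) = (-649 - 125/(-69))*(2*2*5) = (-649 - 1/69*(-125))*20 = (-649 + 125/69)*20 = -44656/69*20 = -893120/69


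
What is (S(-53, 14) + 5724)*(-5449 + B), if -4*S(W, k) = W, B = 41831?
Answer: 417465259/2 ≈ 2.0873e+8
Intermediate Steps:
S(W, k) = -W/4
(S(-53, 14) + 5724)*(-5449 + B) = (-¼*(-53) + 5724)*(-5449 + 41831) = (53/4 + 5724)*36382 = (22949/4)*36382 = 417465259/2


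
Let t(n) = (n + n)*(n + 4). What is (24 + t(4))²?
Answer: 7744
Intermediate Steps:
t(n) = 2*n*(4 + n) (t(n) = (2*n)*(4 + n) = 2*n*(4 + n))
(24 + t(4))² = (24 + 2*4*(4 + 4))² = (24 + 2*4*8)² = (24 + 64)² = 88² = 7744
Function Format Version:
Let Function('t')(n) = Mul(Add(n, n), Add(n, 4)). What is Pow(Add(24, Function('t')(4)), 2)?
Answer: 7744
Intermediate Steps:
Function('t')(n) = Mul(2, n, Add(4, n)) (Function('t')(n) = Mul(Mul(2, n), Add(4, n)) = Mul(2, n, Add(4, n)))
Pow(Add(24, Function('t')(4)), 2) = Pow(Add(24, Mul(2, 4, Add(4, 4))), 2) = Pow(Add(24, Mul(2, 4, 8)), 2) = Pow(Add(24, 64), 2) = Pow(88, 2) = 7744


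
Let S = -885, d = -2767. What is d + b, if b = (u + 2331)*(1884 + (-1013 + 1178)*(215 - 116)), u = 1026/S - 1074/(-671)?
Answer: 8407468734502/197945 ≈ 4.2474e+7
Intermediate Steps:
u = 87348/197945 (u = 1026/(-885) - 1074/(-671) = 1026*(-1/885) - 1074*(-1/671) = -342/295 + 1074/671 = 87348/197945 ≈ 0.44127)
b = 8408016448317/197945 (b = (87348/197945 + 2331)*(1884 + (-1013 + 1178)*(215 - 116)) = 461497143*(1884 + 165*99)/197945 = 461497143*(1884 + 16335)/197945 = (461497143/197945)*18219 = 8408016448317/197945 ≈ 4.2477e+7)
d + b = -2767 + 8408016448317/197945 = 8407468734502/197945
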